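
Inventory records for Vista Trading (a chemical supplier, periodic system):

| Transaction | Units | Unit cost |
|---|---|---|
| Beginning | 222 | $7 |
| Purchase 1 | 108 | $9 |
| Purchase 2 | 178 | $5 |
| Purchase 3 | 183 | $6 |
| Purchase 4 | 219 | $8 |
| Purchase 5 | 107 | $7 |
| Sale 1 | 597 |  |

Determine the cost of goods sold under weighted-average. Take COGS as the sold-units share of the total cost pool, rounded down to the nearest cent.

COGS = $4,117.94

Sale 1, sell 597: 597/1017 × $7,015.00 → $4,117.94
Ending inventory (cost pool remaining) = $2,897.06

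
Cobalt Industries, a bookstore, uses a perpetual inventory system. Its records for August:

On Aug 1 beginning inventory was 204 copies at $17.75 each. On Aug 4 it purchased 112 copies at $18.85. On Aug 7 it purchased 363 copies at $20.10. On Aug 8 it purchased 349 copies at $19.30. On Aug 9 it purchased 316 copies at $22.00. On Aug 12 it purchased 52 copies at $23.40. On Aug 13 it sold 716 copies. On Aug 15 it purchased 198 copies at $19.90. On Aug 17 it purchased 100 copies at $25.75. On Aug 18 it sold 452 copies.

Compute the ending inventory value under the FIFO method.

Ending inventory = $11,604.00

Aug 13, 716 sold [FIFO — oldest first]: 204 @ $17.75 + 112 @ $18.85 + 363 @ $20.10 + 37 @ $19.30 = $13,742.60
Aug 18, 452 sold [FIFO — oldest first]: 312 @ $19.30 + 140 @ $22.00 = $9,101.60
Total COGS = $13,742.60 + $9,101.60 = $22,844.20
Ending inventory: 176 @ $22.00 + 52 @ $23.40 + 198 @ $19.90 + 100 @ $25.75 = $11,604.00
Check: goods available $34,448.20 = COGS $22,844.20 + ending $11,604.00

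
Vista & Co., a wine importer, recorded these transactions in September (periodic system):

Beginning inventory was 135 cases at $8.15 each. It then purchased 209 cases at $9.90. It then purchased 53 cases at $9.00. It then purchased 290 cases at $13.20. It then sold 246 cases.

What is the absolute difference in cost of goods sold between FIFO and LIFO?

FIFO COGS: 135 @ $8.15 + 111 @ $9.90 = $2,199.15
LIFO COGS: 246 @ $13.20 = $3,247.20
Difference = |$2,199.15 − $3,247.20| = $1,048.05

$1,048.05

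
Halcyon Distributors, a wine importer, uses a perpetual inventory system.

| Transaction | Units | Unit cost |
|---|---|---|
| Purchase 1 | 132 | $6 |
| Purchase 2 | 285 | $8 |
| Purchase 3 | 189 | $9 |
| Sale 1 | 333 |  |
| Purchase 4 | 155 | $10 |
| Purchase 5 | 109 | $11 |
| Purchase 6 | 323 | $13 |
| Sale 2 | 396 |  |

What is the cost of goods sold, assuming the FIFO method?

COGS = $6,003

Sale 1 (333) [FIFO — oldest first]: 132 @ $6 + 201 @ $8 = $2,400
Sale 2 (396) [FIFO — oldest first]: 84 @ $8 + 189 @ $9 + 123 @ $10 = $3,603
Total COGS = $2,400 + $3,603 = $6,003
Ending inventory: 32 @ $10 + 109 @ $11 + 323 @ $13 = $5,718
Check: goods available $11,721 = COGS $6,003 + ending $5,718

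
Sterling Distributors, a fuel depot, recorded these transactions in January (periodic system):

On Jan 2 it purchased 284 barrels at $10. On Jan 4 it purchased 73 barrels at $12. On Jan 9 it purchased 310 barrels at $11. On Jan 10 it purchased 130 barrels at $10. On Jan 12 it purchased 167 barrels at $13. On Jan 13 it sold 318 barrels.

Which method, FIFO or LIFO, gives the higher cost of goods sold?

FIFO COGS: 284 @ $10 + 34 @ $12 = $3,248
LIFO COGS: 167 @ $13 + 130 @ $10 + 21 @ $11 = $3,702

LIFO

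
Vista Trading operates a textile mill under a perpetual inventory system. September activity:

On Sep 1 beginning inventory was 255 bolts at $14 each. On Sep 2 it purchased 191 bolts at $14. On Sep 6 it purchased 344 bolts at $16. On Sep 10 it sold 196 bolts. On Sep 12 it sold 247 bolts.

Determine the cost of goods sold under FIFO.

Sep 10, 196 sold [FIFO — oldest first]: 196 @ $14 = $2,744
Sep 12, 247 sold [FIFO — oldest first]: 59 @ $14 + 188 @ $14 = $3,458
Total COGS = $2,744 + $3,458 = $6,202
Ending inventory: 3 @ $14 + 344 @ $16 = $5,546
Check: goods available $11,748 = COGS $6,202 + ending $5,546

COGS = $6,202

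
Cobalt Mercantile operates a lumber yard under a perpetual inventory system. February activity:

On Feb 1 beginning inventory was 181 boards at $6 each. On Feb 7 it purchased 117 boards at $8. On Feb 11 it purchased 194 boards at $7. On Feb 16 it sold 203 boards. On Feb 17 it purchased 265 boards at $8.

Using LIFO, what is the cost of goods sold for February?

COGS = $1,430

Feb 16, 203 sold [LIFO — newest first]: 194 @ $7 + 9 @ $8 = $1,430
Ending inventory: 181 @ $6 + 108 @ $8 + 265 @ $8 = $4,070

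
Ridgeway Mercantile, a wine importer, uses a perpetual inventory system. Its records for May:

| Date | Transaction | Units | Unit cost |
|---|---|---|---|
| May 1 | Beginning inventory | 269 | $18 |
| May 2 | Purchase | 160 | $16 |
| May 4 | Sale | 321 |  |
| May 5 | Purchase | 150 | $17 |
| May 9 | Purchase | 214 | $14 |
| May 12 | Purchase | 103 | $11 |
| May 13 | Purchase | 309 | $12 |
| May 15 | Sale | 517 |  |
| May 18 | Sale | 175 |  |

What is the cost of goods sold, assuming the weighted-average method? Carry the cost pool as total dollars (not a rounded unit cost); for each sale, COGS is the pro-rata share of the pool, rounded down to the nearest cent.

COGS = $15,128.26

After May 1: 269 on hand, pool $4,842.00 (≈ $18.0000 each)
After May 2: 429 on hand, pool $7,402.00 (≈ $17.2541 each)
May 4, sell 321: 321/429 × $7,402.00 → $5,538.55
After May 5: 258 on hand, pool $4,413.45 (≈ $17.1064 each)
After May 9: 472 on hand, pool $7,409.45 (≈ $15.6980 each)
After May 12: 575 on hand, pool $8,542.45 (≈ $14.8564 each)
After May 13: 884 on hand, pool $12,250.45 (≈ $13.8580 each)
May 15, sell 517: 517/884 × $12,250.45 → $7,164.57
May 18, sell 175: 175/367 × $5,085.88 → $2,425.14
Total COGS = $5,538.55 + $7,164.57 + $2,425.14 = $15,128.26
Ending inventory (cost pool remaining) = $2,660.74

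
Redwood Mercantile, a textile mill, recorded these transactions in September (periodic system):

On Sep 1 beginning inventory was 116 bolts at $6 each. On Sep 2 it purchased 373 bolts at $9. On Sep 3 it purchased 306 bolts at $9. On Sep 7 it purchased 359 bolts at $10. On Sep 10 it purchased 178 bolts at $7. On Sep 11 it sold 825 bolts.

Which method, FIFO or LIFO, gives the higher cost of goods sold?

LIFO

FIFO COGS: 116 @ $6 + 373 @ $9 + 306 @ $9 + 30 @ $10 = $7,107
LIFO COGS: 178 @ $7 + 359 @ $10 + 288 @ $9 = $7,428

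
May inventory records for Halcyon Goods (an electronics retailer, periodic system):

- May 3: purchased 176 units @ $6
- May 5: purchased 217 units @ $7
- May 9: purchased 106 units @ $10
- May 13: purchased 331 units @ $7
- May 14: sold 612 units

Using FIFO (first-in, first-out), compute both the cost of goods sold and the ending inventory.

May 14, 612 sold [FIFO — oldest first]: 176 @ $6 + 217 @ $7 + 106 @ $10 + 113 @ $7 = $4,426
Ending inventory: 218 @ $7 = $1,526
Check: goods available $5,952 = COGS $4,426 + ending $1,526

COGS = $4,426; ending inventory = $1,526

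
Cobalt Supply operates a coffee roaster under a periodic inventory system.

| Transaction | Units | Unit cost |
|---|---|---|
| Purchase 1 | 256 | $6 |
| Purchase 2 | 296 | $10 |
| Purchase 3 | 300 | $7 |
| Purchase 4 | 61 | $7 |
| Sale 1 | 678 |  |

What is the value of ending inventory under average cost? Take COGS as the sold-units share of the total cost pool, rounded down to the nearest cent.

Sale 1, sell 678: 678/913 × $7,023.00 → $5,215.32
Ending inventory (cost pool remaining) = $1,807.68

Ending inventory = $1,807.68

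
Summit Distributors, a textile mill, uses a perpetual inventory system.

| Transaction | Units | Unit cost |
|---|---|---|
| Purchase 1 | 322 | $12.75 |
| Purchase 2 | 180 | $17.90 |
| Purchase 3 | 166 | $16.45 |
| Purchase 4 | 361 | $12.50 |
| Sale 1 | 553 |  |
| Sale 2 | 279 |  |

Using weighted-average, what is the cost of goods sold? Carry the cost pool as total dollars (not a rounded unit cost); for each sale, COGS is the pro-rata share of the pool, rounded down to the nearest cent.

After Purchase 1: 322 on hand, pool $4,105.50 (≈ $12.7500 each)
After Purchase 2: 502 on hand, pool $7,327.50 (≈ $14.5966 each)
After Purchase 3: 668 on hand, pool $10,058.20 (≈ $15.0572 each)
After Purchase 4: 1029 on hand, pool $14,570.70 (≈ $14.1601 each)
Sale 1, sell 553: 553/1029 × $14,570.70 → $7,830.51
Sale 2, sell 279: 279/476 × $6,740.19 → $3,950.65
Total COGS = $7,830.51 + $3,950.65 = $11,781.16
Ending inventory (cost pool remaining) = $2,789.54

COGS = $11,781.16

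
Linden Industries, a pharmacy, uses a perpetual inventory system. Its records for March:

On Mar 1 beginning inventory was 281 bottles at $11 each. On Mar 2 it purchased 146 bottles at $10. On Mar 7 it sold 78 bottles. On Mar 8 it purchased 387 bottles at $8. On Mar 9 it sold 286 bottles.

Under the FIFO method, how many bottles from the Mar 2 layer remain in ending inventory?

Mar 7, 78 sold [FIFO — oldest first]: 78 @ $11 = $858
Mar 9, 286 sold [FIFO — oldest first]: 203 @ $11 + 83 @ $10 = $3,063
Total COGS = $858 + $3,063 = $3,921
Ending inventory: 63 @ $10 + 387 @ $8 = $3,726

63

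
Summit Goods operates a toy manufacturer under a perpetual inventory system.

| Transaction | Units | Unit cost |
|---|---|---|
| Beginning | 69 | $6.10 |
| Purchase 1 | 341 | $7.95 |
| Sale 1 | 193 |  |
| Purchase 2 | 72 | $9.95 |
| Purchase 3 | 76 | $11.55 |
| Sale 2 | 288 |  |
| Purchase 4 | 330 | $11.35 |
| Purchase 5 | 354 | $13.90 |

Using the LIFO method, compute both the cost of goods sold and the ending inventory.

Sale 1 (193) [LIFO — newest first]: 193 @ $7.95 = $1,534.35
Sale 2 (288) [LIFO — newest first]: 76 @ $11.55 + 72 @ $9.95 + 140 @ $7.95 = $2,707.20
Total COGS = $1,534.35 + $2,707.20 = $4,241.55
Ending inventory: 69 @ $6.10 + 8 @ $7.95 + 330 @ $11.35 + 354 @ $13.90 = $9,150.60
Check: goods available $13,392.15 = COGS $4,241.55 + ending $9,150.60

COGS = $4,241.55; ending inventory = $9,150.60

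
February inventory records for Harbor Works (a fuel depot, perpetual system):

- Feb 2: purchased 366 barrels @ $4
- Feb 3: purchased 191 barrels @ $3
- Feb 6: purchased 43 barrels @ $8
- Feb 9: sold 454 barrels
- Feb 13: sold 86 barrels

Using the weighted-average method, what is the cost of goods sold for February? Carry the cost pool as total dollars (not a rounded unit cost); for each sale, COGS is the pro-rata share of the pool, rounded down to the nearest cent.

After Feb 2: 366 on hand, pool $1,464.00 (≈ $4.0000 each)
After Feb 3: 557 on hand, pool $2,037.00 (≈ $3.6571 each)
After Feb 6: 600 on hand, pool $2,381.00 (≈ $3.9683 each)
Feb 9, sell 454: 454/600 × $2,381.00 → $1,801.62
Feb 13, sell 86: 86/146 × $579.38 → $341.27
Total COGS = $1,801.62 + $341.27 = $2,142.89
Ending inventory (cost pool remaining) = $238.11

COGS = $2,142.89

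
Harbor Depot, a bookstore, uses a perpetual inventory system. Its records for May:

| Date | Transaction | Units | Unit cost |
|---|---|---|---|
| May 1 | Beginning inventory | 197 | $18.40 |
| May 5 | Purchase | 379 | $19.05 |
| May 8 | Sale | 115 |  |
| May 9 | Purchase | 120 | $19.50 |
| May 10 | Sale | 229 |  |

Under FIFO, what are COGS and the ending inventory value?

May 8, 115 sold [FIFO — oldest first]: 115 @ $18.40 = $2,116.00
May 10, 229 sold [FIFO — oldest first]: 82 @ $18.40 + 147 @ $19.05 = $4,309.15
Total COGS = $2,116.00 + $4,309.15 = $6,425.15
Ending inventory: 232 @ $19.05 + 120 @ $19.50 = $6,759.60
Check: goods available $13,184.75 = COGS $6,425.15 + ending $6,759.60

COGS = $6,425.15; ending inventory = $6,759.60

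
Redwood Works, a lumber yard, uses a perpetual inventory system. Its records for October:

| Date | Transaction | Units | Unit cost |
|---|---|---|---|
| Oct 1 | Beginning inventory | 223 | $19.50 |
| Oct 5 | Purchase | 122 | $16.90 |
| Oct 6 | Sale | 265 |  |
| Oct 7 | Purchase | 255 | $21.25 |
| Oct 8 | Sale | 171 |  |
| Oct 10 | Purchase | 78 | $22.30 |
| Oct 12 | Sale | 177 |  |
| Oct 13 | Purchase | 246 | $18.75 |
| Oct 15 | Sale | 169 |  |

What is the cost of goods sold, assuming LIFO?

COGS = $15,469.70

Oct 6, 265 sold [LIFO — newest first]: 122 @ $16.90 + 143 @ $19.50 = $4,850.30
Oct 8, 171 sold [LIFO — newest first]: 171 @ $21.25 = $3,633.75
Oct 12, 177 sold [LIFO — newest first]: 78 @ $22.30 + 84 @ $21.25 + 15 @ $19.50 = $3,816.90
Oct 15, 169 sold [LIFO — newest first]: 169 @ $18.75 = $3,168.75
Total COGS = $4,850.30 + $3,633.75 + $3,816.90 + $3,168.75 = $15,469.70
Ending inventory: 65 @ $19.50 + 77 @ $18.75 = $2,711.25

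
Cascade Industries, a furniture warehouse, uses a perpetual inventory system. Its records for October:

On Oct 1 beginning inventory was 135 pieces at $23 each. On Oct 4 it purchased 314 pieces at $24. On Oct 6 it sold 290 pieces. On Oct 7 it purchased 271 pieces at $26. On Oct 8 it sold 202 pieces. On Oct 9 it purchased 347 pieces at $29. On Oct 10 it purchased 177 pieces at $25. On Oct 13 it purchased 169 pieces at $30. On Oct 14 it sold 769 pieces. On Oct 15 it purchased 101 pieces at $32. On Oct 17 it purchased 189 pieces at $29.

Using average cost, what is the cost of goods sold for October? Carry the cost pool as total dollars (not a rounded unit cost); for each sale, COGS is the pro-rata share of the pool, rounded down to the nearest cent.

COGS = $33,070.85

After Oct 1: 135 on hand, pool $3,105.00 (≈ $23.0000 each)
After Oct 4: 449 on hand, pool $10,641.00 (≈ $23.6993 each)
Oct 6, sell 290: 290/449 × $10,641.00 → $6,872.80
After Oct 7: 430 on hand, pool $10,814.20 (≈ $25.1493 each)
Oct 8, sell 202: 202/430 × $10,814.20 → $5,080.15
After Oct 9: 575 on hand, pool $15,797.05 (≈ $27.4731 each)
After Oct 10: 752 on hand, pool $20,222.05 (≈ $26.8910 each)
After Oct 13: 921 on hand, pool $25,292.05 (≈ $27.4615 each)
Oct 14, sell 769: 769/921 × $25,292.05 → $21,117.90
After Oct 15: 253 on hand, pool $7,406.15 (≈ $29.2733 each)
After Oct 17: 442 on hand, pool $12,887.15 (≈ $29.1564 each)
Total COGS = $6,872.80 + $5,080.15 + $21,117.90 = $33,070.85
Ending inventory (cost pool remaining) = $12,887.15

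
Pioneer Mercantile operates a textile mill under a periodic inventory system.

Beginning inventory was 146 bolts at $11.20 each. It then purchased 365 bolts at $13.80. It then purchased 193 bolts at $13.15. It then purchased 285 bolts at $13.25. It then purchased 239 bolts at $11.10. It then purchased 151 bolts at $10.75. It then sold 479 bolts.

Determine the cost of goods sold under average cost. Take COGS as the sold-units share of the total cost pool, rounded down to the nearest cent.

Sale 1, sell 479: 479/1379 × $17,262.55 → $5,996.20
Ending inventory (cost pool remaining) = $11,266.35

COGS = $5,996.20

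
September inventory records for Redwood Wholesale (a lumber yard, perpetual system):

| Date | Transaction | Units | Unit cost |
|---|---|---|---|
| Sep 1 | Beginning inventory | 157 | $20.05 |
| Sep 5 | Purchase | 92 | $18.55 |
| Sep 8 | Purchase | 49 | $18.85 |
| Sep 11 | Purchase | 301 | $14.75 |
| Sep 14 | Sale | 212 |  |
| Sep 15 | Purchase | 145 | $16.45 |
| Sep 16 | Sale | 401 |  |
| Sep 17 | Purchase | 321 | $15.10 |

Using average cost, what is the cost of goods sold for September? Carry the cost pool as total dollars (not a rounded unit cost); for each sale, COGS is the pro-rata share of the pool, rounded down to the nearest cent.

After Sep 1: 157 on hand, pool $3,147.85 (≈ $20.0500 each)
After Sep 5: 249 on hand, pool $4,854.45 (≈ $19.4958 each)
After Sep 8: 298 on hand, pool $5,778.10 (≈ $19.3896 each)
After Sep 11: 599 on hand, pool $10,217.85 (≈ $17.0582 each)
Sep 14, sell 212: 212/599 × $10,217.85 → $3,616.33
After Sep 15: 532 on hand, pool $8,986.77 (≈ $16.8924 each)
Sep 16, sell 401: 401/532 × $8,986.77 → $6,773.86
After Sep 17: 452 on hand, pool $7,060.01 (≈ $15.6195 each)
Total COGS = $3,616.33 + $6,773.86 = $10,390.19
Ending inventory (cost pool remaining) = $7,060.01
Check: goods available $17,450.20 = COGS $10,390.19 + ending $7,060.01

COGS = $10,390.19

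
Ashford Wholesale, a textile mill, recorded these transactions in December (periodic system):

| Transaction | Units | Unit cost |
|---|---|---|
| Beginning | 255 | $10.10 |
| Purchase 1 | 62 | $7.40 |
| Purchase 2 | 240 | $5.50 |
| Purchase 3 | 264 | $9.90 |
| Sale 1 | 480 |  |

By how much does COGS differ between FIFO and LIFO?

FIFO COGS: 255 @ $10.10 + 62 @ $7.40 + 163 @ $5.50 = $3,930.80
LIFO COGS: 264 @ $9.90 + 216 @ $5.50 = $3,801.60
Difference = |$3,930.80 − $3,801.60| = $129.20

$129.20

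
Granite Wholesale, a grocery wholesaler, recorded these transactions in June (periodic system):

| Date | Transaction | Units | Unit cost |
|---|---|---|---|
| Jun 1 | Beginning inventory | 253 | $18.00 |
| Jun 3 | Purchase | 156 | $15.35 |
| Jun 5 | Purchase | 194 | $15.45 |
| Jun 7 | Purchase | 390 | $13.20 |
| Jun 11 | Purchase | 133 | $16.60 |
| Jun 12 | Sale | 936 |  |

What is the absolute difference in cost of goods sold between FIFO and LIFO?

FIFO COGS: 253 @ $18.00 + 156 @ $15.35 + 194 @ $15.45 + 333 @ $13.20 = $14,341.50
LIFO COGS: 133 @ $16.60 + 390 @ $13.20 + 194 @ $15.45 + 156 @ $15.35 + 63 @ $18.00 = $13,881.70
Difference = |$14,341.50 − $13,881.70| = $459.80

$459.80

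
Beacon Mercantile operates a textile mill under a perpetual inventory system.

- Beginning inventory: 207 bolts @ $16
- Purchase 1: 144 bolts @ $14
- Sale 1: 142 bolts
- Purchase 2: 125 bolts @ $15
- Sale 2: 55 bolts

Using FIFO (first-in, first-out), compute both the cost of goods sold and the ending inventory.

COGS = $3,152; ending inventory = $4,051

Sale 1 (142) [FIFO — oldest first]: 142 @ $16 = $2,272
Sale 2 (55) [FIFO — oldest first]: 55 @ $16 = $880
Total COGS = $2,272 + $880 = $3,152
Ending inventory: 10 @ $16 + 144 @ $14 + 125 @ $15 = $4,051
Check: goods available $7,203 = COGS $3,152 + ending $4,051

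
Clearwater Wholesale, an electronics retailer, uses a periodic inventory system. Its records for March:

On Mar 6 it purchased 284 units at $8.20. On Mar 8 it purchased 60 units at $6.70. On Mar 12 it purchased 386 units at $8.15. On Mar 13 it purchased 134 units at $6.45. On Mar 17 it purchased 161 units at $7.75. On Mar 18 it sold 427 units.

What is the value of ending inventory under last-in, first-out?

Mar 18, 427 sold [LIFO — newest first]: 161 @ $7.75 + 134 @ $6.45 + 132 @ $8.15 = $3,187.85
Ending inventory: 284 @ $8.20 + 60 @ $6.70 + 254 @ $8.15 = $4,800.90

Ending inventory = $4,800.90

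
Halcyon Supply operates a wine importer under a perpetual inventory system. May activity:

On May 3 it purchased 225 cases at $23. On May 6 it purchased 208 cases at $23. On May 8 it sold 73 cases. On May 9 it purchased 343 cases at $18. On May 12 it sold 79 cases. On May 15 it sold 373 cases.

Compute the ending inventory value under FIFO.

May 8, 73 sold [FIFO — oldest first]: 73 @ $23 = $1,679
May 12, 79 sold [FIFO — oldest first]: 79 @ $23 = $1,817
May 15, 373 sold [FIFO — oldest first]: 73 @ $23 + 208 @ $23 + 92 @ $18 = $8,119
Total COGS = $1,679 + $1,817 + $8,119 = $11,615
Ending inventory: 251 @ $18 = $4,518

Ending inventory = $4,518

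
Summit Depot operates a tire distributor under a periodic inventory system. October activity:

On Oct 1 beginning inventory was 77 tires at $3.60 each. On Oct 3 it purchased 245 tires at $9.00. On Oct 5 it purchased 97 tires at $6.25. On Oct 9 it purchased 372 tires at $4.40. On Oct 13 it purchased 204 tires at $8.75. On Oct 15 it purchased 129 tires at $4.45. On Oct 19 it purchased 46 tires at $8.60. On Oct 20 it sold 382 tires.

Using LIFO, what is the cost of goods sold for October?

COGS = $2,767.85

Oct 20, 382 sold [LIFO — newest first]: 46 @ $8.60 + 129 @ $4.45 + 204 @ $8.75 + 3 @ $4.40 = $2,767.85
Ending inventory: 77 @ $3.60 + 245 @ $9.00 + 97 @ $6.25 + 369 @ $4.40 = $4,712.05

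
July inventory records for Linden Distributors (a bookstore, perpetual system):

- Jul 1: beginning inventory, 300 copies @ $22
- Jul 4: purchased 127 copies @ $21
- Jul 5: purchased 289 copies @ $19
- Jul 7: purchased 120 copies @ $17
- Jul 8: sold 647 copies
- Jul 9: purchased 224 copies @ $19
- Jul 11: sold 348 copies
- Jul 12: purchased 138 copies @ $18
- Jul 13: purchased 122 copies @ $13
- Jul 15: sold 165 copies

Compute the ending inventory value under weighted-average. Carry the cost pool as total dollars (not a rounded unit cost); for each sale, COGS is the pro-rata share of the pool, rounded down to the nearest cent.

After Jul 1: 300 on hand, pool $6,600.00 (≈ $22.0000 each)
After Jul 4: 427 on hand, pool $9,267.00 (≈ $21.7026 each)
After Jul 5: 716 on hand, pool $14,758.00 (≈ $20.6117 each)
After Jul 7: 836 on hand, pool $16,798.00 (≈ $20.0933 each)
Jul 8, sell 647: 647/836 × $16,798.00 → $13,000.36
After Jul 9: 413 on hand, pool $8,053.64 (≈ $19.5003 each)
Jul 11, sell 348: 348/413 × $8,053.64 → $6,786.11
After Jul 12: 203 on hand, pool $3,751.53 (≈ $18.4804 each)
After Jul 13: 325 on hand, pool $5,337.53 (≈ $16.4232 each)
Jul 15, sell 165: 165/325 × $5,337.53 → $2,709.82
Total COGS = $13,000.36 + $6,786.11 + $2,709.82 = $22,496.29
Ending inventory (cost pool remaining) = $2,627.71

Ending inventory = $2,627.71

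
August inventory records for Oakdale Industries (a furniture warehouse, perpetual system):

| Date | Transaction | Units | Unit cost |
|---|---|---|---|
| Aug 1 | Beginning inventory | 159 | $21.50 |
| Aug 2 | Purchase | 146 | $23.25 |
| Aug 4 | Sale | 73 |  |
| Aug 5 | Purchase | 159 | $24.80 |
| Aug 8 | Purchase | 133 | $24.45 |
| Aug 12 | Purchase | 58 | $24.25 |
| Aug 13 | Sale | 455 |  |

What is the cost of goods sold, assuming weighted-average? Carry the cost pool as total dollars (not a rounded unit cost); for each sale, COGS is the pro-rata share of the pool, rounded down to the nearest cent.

COGS = $12,406.72

After Aug 1: 159 on hand, pool $3,418.50 (≈ $21.5000 each)
After Aug 2: 305 on hand, pool $6,813.00 (≈ $22.3377 each)
Aug 4, sell 73: 73/305 × $6,813.00 → $1,630.65
After Aug 5: 391 on hand, pool $9,125.55 (≈ $23.3390 each)
After Aug 8: 524 on hand, pool $12,377.40 (≈ $23.6210 each)
After Aug 12: 582 on hand, pool $13,783.90 (≈ $23.6837 each)
Aug 13, sell 455: 455/582 × $13,783.90 → $10,776.07
Total COGS = $1,630.65 + $10,776.07 = $12,406.72
Ending inventory (cost pool remaining) = $3,007.83
Check: goods available $15,414.55 = COGS $12,406.72 + ending $3,007.83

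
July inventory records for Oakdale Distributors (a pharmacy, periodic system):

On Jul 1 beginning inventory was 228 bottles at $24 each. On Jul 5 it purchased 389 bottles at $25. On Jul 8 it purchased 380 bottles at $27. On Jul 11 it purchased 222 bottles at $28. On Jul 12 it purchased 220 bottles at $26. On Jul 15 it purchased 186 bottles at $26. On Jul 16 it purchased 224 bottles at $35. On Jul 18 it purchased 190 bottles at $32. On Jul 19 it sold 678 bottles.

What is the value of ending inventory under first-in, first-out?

Ending inventory = $39,305

Jul 19, 678 sold [FIFO — oldest first]: 228 @ $24 + 389 @ $25 + 61 @ $27 = $16,844
Ending inventory: 319 @ $27 + 222 @ $28 + 220 @ $26 + 186 @ $26 + 224 @ $35 + 190 @ $32 = $39,305
Check: goods available $56,149 = COGS $16,844 + ending $39,305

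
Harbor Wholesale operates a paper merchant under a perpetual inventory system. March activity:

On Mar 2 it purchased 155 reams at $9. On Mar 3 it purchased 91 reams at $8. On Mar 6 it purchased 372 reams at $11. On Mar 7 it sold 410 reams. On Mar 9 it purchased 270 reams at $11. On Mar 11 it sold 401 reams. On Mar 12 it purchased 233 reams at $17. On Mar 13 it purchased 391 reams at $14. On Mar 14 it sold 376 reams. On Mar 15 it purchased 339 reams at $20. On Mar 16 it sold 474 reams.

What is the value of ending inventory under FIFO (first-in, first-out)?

Mar 7, 410 sold [FIFO — oldest first]: 155 @ $9 + 91 @ $8 + 164 @ $11 = $3,927
Mar 11, 401 sold [FIFO — oldest first]: 208 @ $11 + 193 @ $11 = $4,411
Mar 14, 376 sold [FIFO — oldest first]: 77 @ $11 + 233 @ $17 + 66 @ $14 = $5,732
Mar 16, 474 sold [FIFO — oldest first]: 325 @ $14 + 149 @ $20 = $7,530
Total COGS = $3,927 + $4,411 + $5,732 + $7,530 = $21,600
Ending inventory: 190 @ $20 = $3,800
Check: goods available $25,400 = COGS $21,600 + ending $3,800

Ending inventory = $3,800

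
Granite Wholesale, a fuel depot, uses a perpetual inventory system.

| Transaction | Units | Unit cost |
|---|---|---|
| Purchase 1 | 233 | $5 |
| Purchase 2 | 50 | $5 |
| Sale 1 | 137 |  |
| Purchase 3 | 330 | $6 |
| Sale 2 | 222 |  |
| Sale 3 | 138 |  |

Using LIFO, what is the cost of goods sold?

COGS = $2,815

Sale 1 (137) [LIFO — newest first]: 50 @ $5 + 87 @ $5 = $685
Sale 2 (222) [LIFO — newest first]: 222 @ $6 = $1,332
Sale 3 (138) [LIFO — newest first]: 108 @ $6 + 30 @ $5 = $798
Total COGS = $685 + $1,332 + $798 = $2,815
Ending inventory: 116 @ $5 = $580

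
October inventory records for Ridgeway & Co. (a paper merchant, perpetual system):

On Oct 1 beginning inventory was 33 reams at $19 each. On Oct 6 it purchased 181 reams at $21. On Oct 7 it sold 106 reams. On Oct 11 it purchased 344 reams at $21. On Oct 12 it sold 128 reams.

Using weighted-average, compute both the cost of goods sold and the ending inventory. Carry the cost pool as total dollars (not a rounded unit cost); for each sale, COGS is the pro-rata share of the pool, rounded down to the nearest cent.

After Oct 1: 33 on hand, pool $627.00 (≈ $19.0000 each)
After Oct 6: 214 on hand, pool $4,428.00 (≈ $20.6916 each)
Oct 7, sell 106: 106/214 × $4,428.00 → $2,193.30
After Oct 11: 452 on hand, pool $9,458.70 (≈ $20.9263 each)
Oct 12, sell 128: 128/452 × $9,458.70 → $2,678.56
Total COGS = $2,193.30 + $2,678.56 = $4,871.86
Ending inventory (cost pool remaining) = $6,780.14

COGS = $4,871.86; ending inventory = $6,780.14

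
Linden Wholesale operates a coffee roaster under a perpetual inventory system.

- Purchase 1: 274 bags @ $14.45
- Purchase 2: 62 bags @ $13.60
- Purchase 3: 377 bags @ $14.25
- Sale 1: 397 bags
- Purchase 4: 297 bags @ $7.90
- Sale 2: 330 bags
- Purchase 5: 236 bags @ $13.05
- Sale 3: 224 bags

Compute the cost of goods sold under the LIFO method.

Sale 1 (397) [LIFO — newest first]: 377 @ $14.25 + 20 @ $13.60 = $5,644.25
Sale 2 (330) [LIFO — newest first]: 297 @ $7.90 + 33 @ $13.60 = $2,795.10
Sale 3 (224) [LIFO — newest first]: 224 @ $13.05 = $2,923.20
Total COGS = $5,644.25 + $2,795.10 + $2,923.20 = $11,362.55
Ending inventory: 274 @ $14.45 + 9 @ $13.60 + 12 @ $13.05 = $4,238.30
Check: goods available $15,600.85 = COGS $11,362.55 + ending $4,238.30

COGS = $11,362.55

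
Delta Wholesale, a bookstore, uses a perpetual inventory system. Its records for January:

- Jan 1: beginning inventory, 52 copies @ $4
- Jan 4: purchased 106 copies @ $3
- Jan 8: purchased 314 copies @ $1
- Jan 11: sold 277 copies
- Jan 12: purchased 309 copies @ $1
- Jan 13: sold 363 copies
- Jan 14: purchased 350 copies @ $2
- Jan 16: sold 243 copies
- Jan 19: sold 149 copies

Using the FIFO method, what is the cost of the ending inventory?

Jan 11, 277 sold [FIFO — oldest first]: 52 @ $4 + 106 @ $3 + 119 @ $1 = $645
Jan 13, 363 sold [FIFO — oldest first]: 195 @ $1 + 168 @ $1 = $363
Jan 16, 243 sold [FIFO — oldest first]: 141 @ $1 + 102 @ $2 = $345
Jan 19, 149 sold [FIFO — oldest first]: 149 @ $2 = $298
Total COGS = $645 + $363 + $345 + $298 = $1,651
Ending inventory: 99 @ $2 = $198
Check: goods available $1,849 = COGS $1,651 + ending $198

Ending inventory = $198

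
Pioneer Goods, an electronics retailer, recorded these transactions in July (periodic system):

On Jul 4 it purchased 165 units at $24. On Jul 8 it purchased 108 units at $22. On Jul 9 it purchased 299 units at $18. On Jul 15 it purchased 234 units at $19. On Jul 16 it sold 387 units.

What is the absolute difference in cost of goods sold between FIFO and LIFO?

$1,188

FIFO COGS: 165 @ $24 + 108 @ $22 + 114 @ $18 = $8,388
LIFO COGS: 234 @ $19 + 153 @ $18 = $7,200
Difference = |$8,388 − $7,200| = $1,188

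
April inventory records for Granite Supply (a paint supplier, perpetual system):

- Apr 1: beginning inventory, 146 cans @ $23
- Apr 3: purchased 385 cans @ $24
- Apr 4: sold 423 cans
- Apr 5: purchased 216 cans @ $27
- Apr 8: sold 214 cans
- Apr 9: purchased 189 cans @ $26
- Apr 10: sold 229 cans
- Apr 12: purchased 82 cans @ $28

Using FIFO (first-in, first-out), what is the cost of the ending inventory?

Ending inventory = $4,116

Apr 4, 423 sold [FIFO — oldest first]: 146 @ $23 + 277 @ $24 = $10,006
Apr 8, 214 sold [FIFO — oldest first]: 108 @ $24 + 106 @ $27 = $5,454
Apr 10, 229 sold [FIFO — oldest first]: 110 @ $27 + 119 @ $26 = $6,064
Total COGS = $10,006 + $5,454 + $6,064 = $21,524
Ending inventory: 70 @ $26 + 82 @ $28 = $4,116
Check: goods available $25,640 = COGS $21,524 + ending $4,116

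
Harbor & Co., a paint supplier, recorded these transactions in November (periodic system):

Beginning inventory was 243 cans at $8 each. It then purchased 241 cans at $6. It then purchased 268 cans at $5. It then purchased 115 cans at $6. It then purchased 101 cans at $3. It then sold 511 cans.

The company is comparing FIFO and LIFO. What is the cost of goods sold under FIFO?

COGS = $3,525

FIFO COGS: 243 @ $8 + 241 @ $6 + 27 @ $5 = $3,525
LIFO COGS: 101 @ $3 + 115 @ $6 + 268 @ $5 + 27 @ $6 = $2,495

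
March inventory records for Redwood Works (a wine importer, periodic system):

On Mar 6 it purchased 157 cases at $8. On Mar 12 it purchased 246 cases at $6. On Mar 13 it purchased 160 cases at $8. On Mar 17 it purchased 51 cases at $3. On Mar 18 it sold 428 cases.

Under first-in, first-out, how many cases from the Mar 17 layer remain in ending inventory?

Mar 18, 428 sold [FIFO — oldest first]: 157 @ $8 + 246 @ $6 + 25 @ $8 = $2,932
Ending inventory: 135 @ $8 + 51 @ $3 = $1,233
Check: goods available $4,165 = COGS $2,932 + ending $1,233

51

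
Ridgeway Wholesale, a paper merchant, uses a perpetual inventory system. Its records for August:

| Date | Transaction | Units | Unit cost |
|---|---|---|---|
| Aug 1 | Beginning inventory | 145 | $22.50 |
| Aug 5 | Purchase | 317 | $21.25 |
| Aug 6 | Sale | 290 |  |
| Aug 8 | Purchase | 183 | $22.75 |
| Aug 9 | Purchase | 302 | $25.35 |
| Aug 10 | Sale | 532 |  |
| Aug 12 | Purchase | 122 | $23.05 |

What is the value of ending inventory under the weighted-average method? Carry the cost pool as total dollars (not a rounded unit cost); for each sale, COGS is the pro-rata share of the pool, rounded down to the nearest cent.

Ending inventory = $5,769.00

After Aug 1: 145 on hand, pool $3,262.50 (≈ $22.5000 each)
After Aug 5: 462 on hand, pool $9,998.75 (≈ $21.6423 each)
Aug 6, sell 290: 290/462 × $9,998.75 → $6,276.27
After Aug 8: 355 on hand, pool $7,885.73 (≈ $22.2133 each)
After Aug 9: 657 on hand, pool $15,541.43 (≈ $23.6551 each)
Aug 10, sell 532: 532/657 × $15,541.43 → $12,584.53
After Aug 12: 247 on hand, pool $5,769.00 (≈ $23.3563 each)
Total COGS = $6,276.27 + $12,584.53 = $18,860.80
Ending inventory (cost pool remaining) = $5,769.00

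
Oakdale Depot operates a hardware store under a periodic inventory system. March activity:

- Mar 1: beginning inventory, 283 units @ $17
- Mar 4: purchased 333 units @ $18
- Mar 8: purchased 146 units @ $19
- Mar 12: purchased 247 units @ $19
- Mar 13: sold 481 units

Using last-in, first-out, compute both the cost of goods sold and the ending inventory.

Mar 13, 481 sold [LIFO — newest first]: 247 @ $19 + 146 @ $19 + 88 @ $18 = $9,051
Ending inventory: 283 @ $17 + 245 @ $18 = $9,221
Check: goods available $18,272 = COGS $9,051 + ending $9,221

COGS = $9,051; ending inventory = $9,221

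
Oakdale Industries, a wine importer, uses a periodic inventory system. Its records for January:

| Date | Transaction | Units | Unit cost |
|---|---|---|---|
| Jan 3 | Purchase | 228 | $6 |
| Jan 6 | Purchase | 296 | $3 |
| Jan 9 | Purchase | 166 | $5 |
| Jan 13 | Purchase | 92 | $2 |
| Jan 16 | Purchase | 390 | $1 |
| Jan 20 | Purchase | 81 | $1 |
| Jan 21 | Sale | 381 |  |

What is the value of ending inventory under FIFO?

Jan 21, 381 sold [FIFO — oldest first]: 228 @ $6 + 153 @ $3 = $1,827
Ending inventory: 143 @ $3 + 166 @ $5 + 92 @ $2 + 390 @ $1 + 81 @ $1 = $1,914
Check: goods available $3,741 = COGS $1,827 + ending $1,914

Ending inventory = $1,914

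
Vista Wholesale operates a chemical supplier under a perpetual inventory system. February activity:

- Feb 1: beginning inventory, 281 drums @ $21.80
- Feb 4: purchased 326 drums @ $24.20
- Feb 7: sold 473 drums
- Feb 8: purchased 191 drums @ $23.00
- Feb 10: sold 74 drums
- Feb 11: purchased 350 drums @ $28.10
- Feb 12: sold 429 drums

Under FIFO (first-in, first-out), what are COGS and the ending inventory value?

Feb 7, 473 sold [FIFO — oldest first]: 281 @ $21.80 + 192 @ $24.20 = $10,772.20
Feb 10, 74 sold [FIFO — oldest first]: 74 @ $24.20 = $1,790.80
Feb 12, 429 sold [FIFO — oldest first]: 60 @ $24.20 + 191 @ $23.00 + 178 @ $28.10 = $10,846.80
Total COGS = $10,772.20 + $1,790.80 + $10,846.80 = $23,409.80
Ending inventory: 172 @ $28.10 = $4,833.20

COGS = $23,409.80; ending inventory = $4,833.20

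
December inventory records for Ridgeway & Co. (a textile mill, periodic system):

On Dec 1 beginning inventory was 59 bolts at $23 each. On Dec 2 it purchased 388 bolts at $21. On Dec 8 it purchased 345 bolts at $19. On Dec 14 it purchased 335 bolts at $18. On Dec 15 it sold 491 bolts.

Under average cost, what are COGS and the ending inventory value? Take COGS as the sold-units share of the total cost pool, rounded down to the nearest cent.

Dec 15, sell 491: 491/1127 × $22,090.00 → $9,623.94
Ending inventory (cost pool remaining) = $12,466.06
Check: goods available $22,090.00 = COGS $9,623.94 + ending $12,466.06

COGS = $9,623.94; ending inventory = $12,466.06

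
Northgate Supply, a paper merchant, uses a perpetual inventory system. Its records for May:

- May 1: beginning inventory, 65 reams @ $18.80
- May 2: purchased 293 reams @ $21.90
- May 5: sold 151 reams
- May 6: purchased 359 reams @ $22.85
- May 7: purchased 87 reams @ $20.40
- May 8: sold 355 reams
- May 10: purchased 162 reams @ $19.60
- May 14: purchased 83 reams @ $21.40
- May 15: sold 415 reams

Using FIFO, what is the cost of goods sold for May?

COGS = $19,909.85

May 5, 151 sold [FIFO — oldest first]: 65 @ $18.80 + 86 @ $21.90 = $3,105.40
May 8, 355 sold [FIFO — oldest first]: 207 @ $21.90 + 148 @ $22.85 = $7,915.10
May 15, 415 sold [FIFO — oldest first]: 211 @ $22.85 + 87 @ $20.40 + 117 @ $19.60 = $8,889.35
Total COGS = $3,105.40 + $7,915.10 + $8,889.35 = $19,909.85
Ending inventory: 45 @ $19.60 + 83 @ $21.40 = $2,658.20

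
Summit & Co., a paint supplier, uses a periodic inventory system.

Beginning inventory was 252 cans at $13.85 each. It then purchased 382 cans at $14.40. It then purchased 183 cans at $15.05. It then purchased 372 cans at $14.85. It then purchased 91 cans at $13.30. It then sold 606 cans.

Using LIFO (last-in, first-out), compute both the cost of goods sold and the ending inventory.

Sale 1 (606) [LIFO — newest first]: 91 @ $13.30 + 372 @ $14.85 + 143 @ $15.05 = $8,886.65
Ending inventory: 252 @ $13.85 + 382 @ $14.40 + 40 @ $15.05 = $9,593.00

COGS = $8,886.65; ending inventory = $9,593.00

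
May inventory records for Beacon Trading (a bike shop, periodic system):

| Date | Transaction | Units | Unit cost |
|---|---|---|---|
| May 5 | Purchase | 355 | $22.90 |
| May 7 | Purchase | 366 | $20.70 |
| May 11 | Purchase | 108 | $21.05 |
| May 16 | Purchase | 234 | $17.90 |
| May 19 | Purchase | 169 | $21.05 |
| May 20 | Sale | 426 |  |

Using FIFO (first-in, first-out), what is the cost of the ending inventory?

May 20, 426 sold [FIFO — oldest first]: 355 @ $22.90 + 71 @ $20.70 = $9,599.20
Ending inventory: 295 @ $20.70 + 108 @ $21.05 + 234 @ $17.90 + 169 @ $21.05 = $16,125.95

Ending inventory = $16,125.95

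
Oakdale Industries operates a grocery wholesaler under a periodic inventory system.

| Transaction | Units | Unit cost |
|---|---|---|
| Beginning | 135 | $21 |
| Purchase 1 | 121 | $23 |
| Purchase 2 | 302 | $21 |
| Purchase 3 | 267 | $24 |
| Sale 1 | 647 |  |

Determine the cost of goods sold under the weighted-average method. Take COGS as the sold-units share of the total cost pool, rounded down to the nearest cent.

COGS = $14,404.96

Sale 1, sell 647: 647/825 × $18,368.00 → $14,404.96
Ending inventory (cost pool remaining) = $3,963.04
Check: goods available $18,368.00 = COGS $14,404.96 + ending $3,963.04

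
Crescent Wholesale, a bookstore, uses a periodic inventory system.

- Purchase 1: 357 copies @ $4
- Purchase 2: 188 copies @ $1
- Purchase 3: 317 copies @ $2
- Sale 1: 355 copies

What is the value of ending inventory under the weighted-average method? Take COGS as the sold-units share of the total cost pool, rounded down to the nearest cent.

Ending inventory = $1,323.38

Sale 1, sell 355: 355/862 × $2,250.00 → $926.62
Ending inventory (cost pool remaining) = $1,323.38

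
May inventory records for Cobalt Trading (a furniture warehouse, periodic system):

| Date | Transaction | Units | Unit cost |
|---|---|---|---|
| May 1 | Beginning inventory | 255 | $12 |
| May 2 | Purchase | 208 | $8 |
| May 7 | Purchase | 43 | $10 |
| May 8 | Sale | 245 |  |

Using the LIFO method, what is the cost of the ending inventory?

Ending inventory = $3,108

May 8, 245 sold [LIFO — newest first]: 43 @ $10 + 202 @ $8 = $2,046
Ending inventory: 255 @ $12 + 6 @ $8 = $3,108
Check: goods available $5,154 = COGS $2,046 + ending $3,108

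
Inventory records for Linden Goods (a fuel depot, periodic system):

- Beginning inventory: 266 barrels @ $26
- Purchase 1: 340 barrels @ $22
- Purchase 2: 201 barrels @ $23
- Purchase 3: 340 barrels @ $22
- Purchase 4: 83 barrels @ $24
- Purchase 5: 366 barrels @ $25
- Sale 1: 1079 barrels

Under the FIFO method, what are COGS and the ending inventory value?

Sale 1 (1079) [FIFO — oldest first]: 266 @ $26 + 340 @ $22 + 201 @ $23 + 272 @ $22 = $25,003
Ending inventory: 68 @ $22 + 83 @ $24 + 366 @ $25 = $12,638

COGS = $25,003; ending inventory = $12,638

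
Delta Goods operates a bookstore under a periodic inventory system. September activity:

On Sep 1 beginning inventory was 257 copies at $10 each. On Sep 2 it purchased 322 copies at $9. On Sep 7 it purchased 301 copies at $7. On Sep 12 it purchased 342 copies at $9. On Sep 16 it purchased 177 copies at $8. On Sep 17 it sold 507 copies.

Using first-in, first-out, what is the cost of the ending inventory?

Sep 17, 507 sold [FIFO — oldest first]: 257 @ $10 + 250 @ $9 = $4,820
Ending inventory: 72 @ $9 + 301 @ $7 + 342 @ $9 + 177 @ $8 = $7,249
Check: goods available $12,069 = COGS $4,820 + ending $7,249

Ending inventory = $7,249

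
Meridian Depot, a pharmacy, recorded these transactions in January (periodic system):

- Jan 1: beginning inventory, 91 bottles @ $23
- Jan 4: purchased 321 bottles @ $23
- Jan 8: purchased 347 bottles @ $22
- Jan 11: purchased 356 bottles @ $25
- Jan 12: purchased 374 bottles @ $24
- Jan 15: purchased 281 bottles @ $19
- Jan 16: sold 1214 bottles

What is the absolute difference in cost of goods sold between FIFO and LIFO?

FIFO COGS: 91 @ $23 + 321 @ $23 + 347 @ $22 + 356 @ $25 + 99 @ $24 = $28,386
LIFO COGS: 281 @ $19 + 374 @ $24 + 356 @ $25 + 203 @ $22 = $27,681
Difference = |$28,386 − $27,681| = $705

$705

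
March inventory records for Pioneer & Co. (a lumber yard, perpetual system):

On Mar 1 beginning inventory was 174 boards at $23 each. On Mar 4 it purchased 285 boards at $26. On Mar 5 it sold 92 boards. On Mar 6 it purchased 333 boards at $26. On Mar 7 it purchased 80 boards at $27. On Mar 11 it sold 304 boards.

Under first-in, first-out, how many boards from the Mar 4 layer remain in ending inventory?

63

Mar 5, 92 sold [FIFO — oldest first]: 92 @ $23 = $2,116
Mar 11, 304 sold [FIFO — oldest first]: 82 @ $23 + 222 @ $26 = $7,658
Total COGS = $2,116 + $7,658 = $9,774
Ending inventory: 63 @ $26 + 333 @ $26 + 80 @ $27 = $12,456
Check: goods available $22,230 = COGS $9,774 + ending $12,456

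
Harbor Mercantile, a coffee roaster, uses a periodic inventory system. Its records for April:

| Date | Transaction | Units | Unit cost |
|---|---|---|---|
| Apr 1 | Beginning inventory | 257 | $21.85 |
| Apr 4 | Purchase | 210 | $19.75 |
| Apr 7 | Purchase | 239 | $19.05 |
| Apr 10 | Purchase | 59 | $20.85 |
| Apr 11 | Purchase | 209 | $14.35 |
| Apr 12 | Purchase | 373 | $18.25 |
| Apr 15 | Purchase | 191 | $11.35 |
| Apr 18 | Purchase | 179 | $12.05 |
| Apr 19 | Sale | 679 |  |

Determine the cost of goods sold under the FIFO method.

COGS = $13,801.55

Apr 19, 679 sold [FIFO — oldest first]: 257 @ $21.85 + 210 @ $19.75 + 212 @ $19.05 = $13,801.55
Ending inventory: 27 @ $19.05 + 59 @ $20.85 + 209 @ $14.35 + 373 @ $18.25 + 191 @ $11.35 + 179 @ $12.05 = $15,875.70
Check: goods available $29,677.25 = COGS $13,801.55 + ending $15,875.70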